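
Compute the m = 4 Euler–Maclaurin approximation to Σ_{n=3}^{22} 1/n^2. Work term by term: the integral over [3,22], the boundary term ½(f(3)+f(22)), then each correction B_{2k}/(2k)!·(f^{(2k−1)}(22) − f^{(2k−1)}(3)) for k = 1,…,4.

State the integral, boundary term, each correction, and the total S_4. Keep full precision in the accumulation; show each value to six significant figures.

∫_3^22 1/x^2 dx evaluates to 0.287879.
½[f(3) + f(22)] = ½[0.111111 + 0.00206612] = 0.0565886.
Running total after boundary: 0.344467.
k=1: B_{2}/(2)! × [f^{(1)}(22) − f^{(1)}(3)] = 1/12 × (-0.000187829 − (-0.0740741)) = 0.00615719.
Partial sum through k=1: 0.350625.
k=2: B_{4}/(4)! × [f^{(3)}(22) − f^{(3)}(3)] = −1/720 × (-4.65691e-06 − (-0.0987654)) = -0.000137168.
Partial sum through k=2: 0.350487.
k=3: B_{6}/(6)! × [f^{(5)}(22) − f^{(5)}(3)] = 1/30240 × (-2.88651e-07 − (-0.329218)) = 1.08868e-05.
Partial sum through k=3: 0.350498.
k=4: B_{8}/(8)! × [f^{(7)}(22) − f^{(7)}(3)] = −1/1209600 × (-3.33977e-08 − (-2.04847)) = -1.69351e-06.

S_4 ≈ 0.350497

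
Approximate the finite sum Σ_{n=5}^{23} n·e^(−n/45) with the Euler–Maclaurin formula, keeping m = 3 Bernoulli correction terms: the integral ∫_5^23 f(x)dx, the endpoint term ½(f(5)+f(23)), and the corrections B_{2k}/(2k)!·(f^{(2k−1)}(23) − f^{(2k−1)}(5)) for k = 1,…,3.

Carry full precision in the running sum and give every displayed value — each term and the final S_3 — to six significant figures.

S_3 ≈ 187.006

The integral term ∫_5^23 x·e^(−x/45) dx = 177.913.
Boundary: ½(f(5) + f(23)) = ½(4.47420 + 13.7961) = 9.13513.
Integral + boundary = 187.048.
k=1: B_{2}/(2)! × [f^{(1)}(23) − f^{(1)}(5)] = 1/12 × (0.293250 − 0.795413) = -0.0418469.
Partial sum through k=1: 187.006.
k=2: B_{4}/(4)! × [f^{(3)}(23) − f^{(3)}(5)] = −1/720 × (0.000737238 − 0.00127659) = 7.49098e-07.
Partial sum through k=2: 187.006.
k=3: B_{6}/(6)! × [f^{(5)}(23) − f^{(5)}(5)] = 1/30240 × (6.56623e-07 − 1.06685e-06) = -1.35659e-11.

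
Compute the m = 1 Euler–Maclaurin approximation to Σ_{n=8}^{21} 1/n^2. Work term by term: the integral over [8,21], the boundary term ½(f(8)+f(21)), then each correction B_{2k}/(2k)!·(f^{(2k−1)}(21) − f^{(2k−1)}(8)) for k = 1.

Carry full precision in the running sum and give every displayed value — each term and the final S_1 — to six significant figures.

S_1 ≈ 0.0866348

Integral: ∫_8^21 1/x^2 dx = 0.0773810.
Boundary: ½(f(8) + f(21)) = ½(0.0156250 + 0.00226757) = 0.00894629.
Integral + boundary = 0.0863272.
Order-1 term: 1/12 · (-0.000215959 − (-0.00390625)) = 0.000307524.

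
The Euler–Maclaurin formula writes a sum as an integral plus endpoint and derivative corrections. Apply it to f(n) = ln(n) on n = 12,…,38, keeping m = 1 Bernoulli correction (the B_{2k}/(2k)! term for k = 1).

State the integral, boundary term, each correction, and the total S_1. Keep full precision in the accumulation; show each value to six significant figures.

S_1 ≈ 85.4659

Integral: ∫_12^38 ln(x) dx = 82.4094.
½[f(12) + f(38)] = ½[2.48491 + 3.63759] = 3.06125.
Running total after boundary: 85.4706.
Correction k=1: B_{2}/2! · (f^{(1)}(38) − f^{(1)}(12)) = 1/12 · (0.0263158 − 0.0833333) = -0.00475146.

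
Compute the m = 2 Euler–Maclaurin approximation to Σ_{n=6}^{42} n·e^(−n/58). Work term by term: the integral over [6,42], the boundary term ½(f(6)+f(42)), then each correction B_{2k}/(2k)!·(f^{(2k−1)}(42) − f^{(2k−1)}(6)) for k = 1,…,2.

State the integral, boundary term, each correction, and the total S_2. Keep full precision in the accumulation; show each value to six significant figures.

S_2 ≈ 548.518

∫_6^42 x·e^(−x/58) dx evaluates to 535.689.
Endpoint term: (f(6) + f(42))/2 = (5.41034 + 20.3592)/2 = 12.8848.
Running total after boundary: 548.574.
k=1: B_{2}/(2)! × [f^{(1)}(42) − f^{(1)}(6)] = 1/12 × (0.133722 − 0.808441) = -0.0562266.
After k=1: 548.518.
k=2: B_{4}/(4)! × [f^{(3)}(42) − f^{(3)}(6)] = −1/720 × (0.000327945 − 0.000776423) = 6.22886e-07.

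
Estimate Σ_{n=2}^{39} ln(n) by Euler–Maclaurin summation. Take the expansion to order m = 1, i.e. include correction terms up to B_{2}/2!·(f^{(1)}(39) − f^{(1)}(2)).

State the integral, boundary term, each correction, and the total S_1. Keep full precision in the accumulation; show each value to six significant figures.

Integral: ∫_2^39 ln(x) dx = 104.493.
Boundary: ½(f(2) + f(39)) = ½(0.693147 + 3.66356) = 2.17835.
Integral + boundary = 106.671.
k=1: B_{2}/(2)! × [f^{(1)}(39) − f^{(1)}(2)] = 1/12 × (0.0256410 − 0.500000) = -0.0395299.

S_1 ≈ 106.631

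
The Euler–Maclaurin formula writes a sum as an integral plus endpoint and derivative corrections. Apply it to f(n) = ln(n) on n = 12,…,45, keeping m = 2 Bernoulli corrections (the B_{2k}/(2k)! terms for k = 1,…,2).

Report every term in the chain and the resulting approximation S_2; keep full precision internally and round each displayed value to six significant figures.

Integral: ∫_12^45 ln(x) dx = 108.481.
½[f(12) + f(45)] = ½[2.48491 + 3.80666] = 3.14578.
Running total after boundary: 111.627.
Order-1 term: 1/12 · (0.0222222 − 0.0833333) = -0.00509259.
Running total after k=1: 111.622.
Order-2 term: −1/720 · (2.19479e-05 − 0.00115741) = 1.57703e-06.

S_2 ≈ 111.622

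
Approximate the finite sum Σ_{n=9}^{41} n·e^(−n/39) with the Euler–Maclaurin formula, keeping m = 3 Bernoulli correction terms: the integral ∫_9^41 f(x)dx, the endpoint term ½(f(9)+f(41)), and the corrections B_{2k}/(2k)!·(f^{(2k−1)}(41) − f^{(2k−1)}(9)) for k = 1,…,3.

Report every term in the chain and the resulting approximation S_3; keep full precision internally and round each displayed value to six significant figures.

S_3 ≈ 406.501

∫_9^41 x·e^(−x/39) dx evaluates to 395.816.
½[f(9) + f(41)] = ½[7.14530 + 14.3291] = 10.7372.
So far: 406.553.
k=1: B_{2}/(2)! × [f^{(1)}(41) − f^{(1)}(9)] = 1/12 × (-0.0179225 − 0.610710) = -0.0523860.
Running total after k=1: 406.501.
k=2: B_{4}/(4)! × [f^{(3)}(41) − f^{(3)}(9)] = −1/720 × (0.000447769 − 0.00144547) = 1.38569e-06.
Running total after k=2: 406.501.
k=3: B_{6}/(6)! × [f^{(5)}(41) − f^{(5)}(9)] = 1/30240 × (5.96529e-07 − 1.63670e-06) = -3.43971e-11.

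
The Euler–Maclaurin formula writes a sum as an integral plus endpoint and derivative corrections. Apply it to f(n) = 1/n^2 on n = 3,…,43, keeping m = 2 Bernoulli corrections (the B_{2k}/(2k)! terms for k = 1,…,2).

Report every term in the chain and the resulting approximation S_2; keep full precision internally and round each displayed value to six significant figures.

∫_3^43 1/x^2 dx evaluates to 0.310078.
Endpoint term: (f(3) + f(43))/2 = (0.111111 + 0.000540833)/2 = 0.0558260.
So far: 0.365903.
k=1: B_{2}/(2)! × [f^{(1)}(43) − f^{(1)}(3)] = 1/12 × (-2.51550e-05 − (-0.0740741)) = 0.00617074.
After k=1: 0.372074.
k=2: B_{4}/(4)! × [f^{(3)}(43) − f^{(3)}(3)] = −1/720 × (-1.63256e-07 − (-0.0987654)) = -0.000137174.

S_2 ≈ 0.371937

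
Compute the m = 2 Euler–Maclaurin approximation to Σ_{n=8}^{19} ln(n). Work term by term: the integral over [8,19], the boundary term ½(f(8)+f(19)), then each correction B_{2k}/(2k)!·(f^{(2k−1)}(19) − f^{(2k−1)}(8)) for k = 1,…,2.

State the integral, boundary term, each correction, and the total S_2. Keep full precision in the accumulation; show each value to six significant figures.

∫_8^19 ln(x) dx evaluates to 28.3088.
½[f(8) + f(19)] = ½[2.07944 + 2.94444] = 2.51194.
Integral + boundary = 30.8207.
Correction k=1: B_{2}/2! · (f^{(1)}(19) − f^{(1)}(8)) = 1/12 · (0.0526316 − 0.125000) = -0.00603070.
After k=1: 30.8147.
Correction k=2: B_{4}/4! · (f^{(3)}(19) − f^{(3)}(8)) = −1/720 · (0.000291588 − 0.00390625) = 5.02036e-06.

S_2 ≈ 30.8147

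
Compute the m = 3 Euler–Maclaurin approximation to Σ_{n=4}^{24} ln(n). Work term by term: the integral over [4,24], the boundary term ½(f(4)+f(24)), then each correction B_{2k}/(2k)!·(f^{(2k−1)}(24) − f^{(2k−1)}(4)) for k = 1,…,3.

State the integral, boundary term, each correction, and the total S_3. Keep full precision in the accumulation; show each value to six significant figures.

S_3 ≈ 52.9930

∫_4^24 ln(x) dx evaluates to 50.7281.
½[f(4) + f(24)] = ½[1.38629 + 3.17805] = 2.28217.
Integral + boundary = 53.0103.
Correction k=1: B_{2}/2! · (f^{(1)}(24) − f^{(1)}(4)) = 1/12 · (0.0416667 − 0.250000) = -0.0173611.
Partial sum through k=1: 52.9929.
Correction k=2: B_{4}/4! · (f^{(3)}(24) − f^{(3)}(4)) = −1/720 · (0.000144676 − 0.0312500) = 4.32018e-05.
Partial sum through k=2: 52.9930.
Correction k=3: B_{6}/6! · (f^{(5)}(24) − f^{(5)}(4)) = 1/30240 · (3.01408e-06 − 0.0234375) = -7.74950e-07.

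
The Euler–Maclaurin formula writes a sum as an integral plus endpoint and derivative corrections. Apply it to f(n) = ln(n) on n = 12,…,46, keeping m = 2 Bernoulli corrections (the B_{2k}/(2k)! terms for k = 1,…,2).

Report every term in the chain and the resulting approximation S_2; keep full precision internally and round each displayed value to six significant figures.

S_2 ≈ 115.450

The integral term ∫_12^46 ln(x) dx = 112.299.
Endpoint term: (f(12) + f(46))/2 = (2.48491 + 3.82864)/2 = 3.15677.
Integral + boundary = 115.455.
Order-1 term: 1/12 · (0.0217391 − 0.0833333) = -0.00513285.
Partial sum through k=1: 115.450.
Order-2 term: −1/720 · (2.05474e-05 − 0.00115741) = 1.57897e-06.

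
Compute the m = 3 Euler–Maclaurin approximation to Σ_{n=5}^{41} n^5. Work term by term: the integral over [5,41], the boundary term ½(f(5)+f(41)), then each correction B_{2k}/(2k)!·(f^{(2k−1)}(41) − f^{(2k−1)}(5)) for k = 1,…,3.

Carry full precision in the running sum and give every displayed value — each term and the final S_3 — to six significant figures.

Integral: ∫_5^41 x^5 dx = 7.91681e+08.
Endpoint term: (f(5) + f(41))/2 = (3125.00 + 1.15856e+08)/2 = 5.79297e+07.
So far: 8.49611e+08.
k=1: B_{2}/(2)! × [f^{(1)}(41) − f^{(1)}(5)] = 1/12 × (1.41288e+07 − 3125.00) = 1.17714e+06.
Partial sum through k=1: 8.50788e+08.
k=2: B_{4}/(4)! × [f^{(3)}(41) − f^{(3)}(5)] = −1/720 × (100860 − 1500.00) = -138.000.
Partial sum through k=2: 8.50788e+08.
k=3: B_{6}/(6)! × [f^{(5)}(41) − f^{(5)}(5)] = 1/30240 × (120.000 − 120.000) = 0.00000.

S_3 ≈ 8.50788e+08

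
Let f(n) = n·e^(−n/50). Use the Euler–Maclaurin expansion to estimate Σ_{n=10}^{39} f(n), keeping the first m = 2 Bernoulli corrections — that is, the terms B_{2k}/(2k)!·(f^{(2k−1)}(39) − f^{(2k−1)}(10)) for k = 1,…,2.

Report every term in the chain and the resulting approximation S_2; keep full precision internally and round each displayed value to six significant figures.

The integral term ∫_10^39 x·e^(−x/50) dx = 416.286.
Boundary: ½(f(10) + f(39)) = ½(8.18731 + 17.8778) = 13.0326.
So far: 429.318.
Correction k=1: B_{2}/2! · (f^{(1)}(39) − f^{(1)}(10)) = 1/12 · (0.100849 − 0.654985) = -0.0461779.
Running total after k=1: 429.272.
Correction k=2: B_{4}/4! · (f^{(3)}(39) − f^{(3)}(10)) = −1/720 · (0.000407065 − 0.000916978) = 7.08214e-07.

S_2 ≈ 429.272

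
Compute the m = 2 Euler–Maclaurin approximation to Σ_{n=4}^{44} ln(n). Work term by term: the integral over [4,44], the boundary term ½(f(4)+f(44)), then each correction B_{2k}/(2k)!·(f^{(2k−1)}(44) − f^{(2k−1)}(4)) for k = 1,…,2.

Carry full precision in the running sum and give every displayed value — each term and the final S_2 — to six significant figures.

S_2 ≈ 123.526

The integral term ∫_4^44 ln(x) dx = 120.959.
Endpoint term: (f(4) + f(44))/2 = (1.38629 + 3.78419)/2 = 2.58524.
So far: 123.544.
Correction k=1: B_{2}/2! · (f^{(1)}(44) − f^{(1)}(4)) = 1/12 · (0.0227273 − 0.250000) = -0.0189394.
After k=1: 123.525.
Correction k=2: B_{4}/4! · (f^{(3)}(44) − f^{(3)}(4)) = −1/720 · (2.34786e-05 − 0.0312500) = 4.33702e-05.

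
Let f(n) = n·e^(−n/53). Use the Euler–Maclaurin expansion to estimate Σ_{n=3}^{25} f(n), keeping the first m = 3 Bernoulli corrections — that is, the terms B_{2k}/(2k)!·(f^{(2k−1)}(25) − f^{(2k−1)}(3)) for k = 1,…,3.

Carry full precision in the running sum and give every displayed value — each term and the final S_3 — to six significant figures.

S_3 ≈ 234.461

The integral term ∫_3^25 x·e^(−x/53) dx = 225.291.
Boundary: ½(f(3) + f(25)) = ½(2.83491 + 15.5985) = 9.21673.
Integral + boundary = 234.507.
Correction k=1: B_{2}/2! · (f^{(1)}(25) − f^{(1)}(3)) = 1/12 · (0.329630 − 0.891480) = -0.0468208.
After k=1: 234.461.
Correction k=2: B_{4}/4! · (f^{(3)}(25) − f^{(3)}(3)) = −1/720 · (0.000561593 − 0.000990180) = 5.95261e-07.
After k=2: 234.461.
Correction k=3: B_{6}/6! · (f^{(5)}(25) − f^{(5)}(3)) = 1/30240 · (3.58077e-07 − 5.92024e-07) = -7.73635e-12.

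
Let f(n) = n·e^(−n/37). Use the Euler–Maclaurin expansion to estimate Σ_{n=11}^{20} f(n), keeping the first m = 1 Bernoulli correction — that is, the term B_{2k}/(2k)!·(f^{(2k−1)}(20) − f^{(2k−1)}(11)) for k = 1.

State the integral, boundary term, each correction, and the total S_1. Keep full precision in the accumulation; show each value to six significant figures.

∫_11^20 x·e^(−x/37) dx evaluates to 90.9020.
Boundary: ½(f(11) + f(20)) = ½(8.17105 + 11.6487) = 9.90986.
Integral + boundary = 100.812.
Order-1 term: 1/12 · (0.267605 − 0.521984) = -0.0211983.

S_1 ≈ 100.791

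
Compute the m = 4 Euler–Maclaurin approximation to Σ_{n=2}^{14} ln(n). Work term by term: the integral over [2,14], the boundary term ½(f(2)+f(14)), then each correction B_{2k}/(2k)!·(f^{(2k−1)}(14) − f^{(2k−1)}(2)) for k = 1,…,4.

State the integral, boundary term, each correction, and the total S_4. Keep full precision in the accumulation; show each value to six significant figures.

S_4 ≈ 25.1912

∫_2^14 ln(x) dx evaluates to 23.5605.
½[f(2) + f(14)] = ½[0.693147 + 2.63906] = 1.66610.
Integral + boundary = 25.2266.
k=1: B_{2}/(2)! × [f^{(1)}(14) − f^{(1)}(2)] = 1/12 × (0.0714286 − 0.500000) = -0.0357143.
After k=1: 25.1909.
k=2: B_{4}/(4)! × [f^{(3)}(14) − f^{(3)}(2)] = −1/720 × (0.000728863 − 0.250000) = 0.000346210.
After k=2: 25.1912.
k=3: B_{6}/(6)! × [f^{(5)}(14) − f^{(5)}(2)] = 1/30240 × (4.46243e-05 − 0.750000) = -2.48001e-05.
After k=3: 25.1912.
k=4: B_{8}/(8)! × [f^{(7)}(14) − f^{(7)}(2)] = −1/1209600 × (6.83024e-06 − 5.62500) = 4.65029e-06.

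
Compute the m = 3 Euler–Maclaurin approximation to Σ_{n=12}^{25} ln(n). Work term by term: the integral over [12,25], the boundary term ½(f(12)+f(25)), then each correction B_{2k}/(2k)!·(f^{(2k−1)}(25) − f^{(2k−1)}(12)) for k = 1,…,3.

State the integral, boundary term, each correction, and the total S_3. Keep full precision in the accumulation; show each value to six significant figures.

S_3 ≈ 40.5013

Integral: ∫_12^25 ln(x) dx = 37.6530.
½[f(12) + f(25)] = ½[2.48491 + 3.21888] = 2.85189.
Running total after boundary: 40.5049.
Correction k=1: B_{2}/2! · (f^{(1)}(25) − f^{(1)}(12)) = 1/12 · (0.0400000 − 0.0833333) = -0.00361111.
Partial sum through k=1: 40.5013.
Correction k=2: B_{4}/4! · (f^{(3)}(25) − f^{(3)}(12)) = −1/720 · (0.000128000 − 0.00115741) = 1.42973e-06.
Partial sum through k=2: 40.5013.
Correction k=3: B_{6}/6! · (f^{(5)}(25) − f^{(5)}(12)) = 1/30240 · (2.45760e-06 − 9.64506e-05) = -3.10823e-09.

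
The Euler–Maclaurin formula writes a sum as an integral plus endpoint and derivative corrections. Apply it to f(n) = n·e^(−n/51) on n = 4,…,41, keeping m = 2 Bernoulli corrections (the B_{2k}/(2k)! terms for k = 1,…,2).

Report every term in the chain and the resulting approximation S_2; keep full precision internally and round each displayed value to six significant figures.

S_2 ≈ 504.367

∫_4^41 x·e^(−x/51) dx evaluates to 493.406.
Endpoint term: (f(4) + f(41))/2 = (3.69826 + 18.3504)/2 = 11.0243.
Running total after boundary: 504.431.
Order-1 term: 1/12 · (0.0877589 − 0.852051) = -0.0636910.
After k=1: 504.367.
Order-2 term: −1/720 · (0.000377893 − 0.00103852) = 9.17533e-07.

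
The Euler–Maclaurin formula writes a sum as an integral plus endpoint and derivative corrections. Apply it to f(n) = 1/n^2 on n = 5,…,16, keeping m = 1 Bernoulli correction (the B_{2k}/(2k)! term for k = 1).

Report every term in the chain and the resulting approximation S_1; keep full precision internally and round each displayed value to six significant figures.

∫_5^16 1/x^2 dx evaluates to 0.137500.
Endpoint term: (f(5) + f(16))/2 = (0.0400000 + 0.00390625)/2 = 0.0219531.
So far: 0.159453.
k=1: B_{2}/(2)! × [f^{(1)}(16) − f^{(1)}(5)] = 1/12 × (-0.000488281 − (-0.0160000)) = 0.00129264.

S_1 ≈ 0.160746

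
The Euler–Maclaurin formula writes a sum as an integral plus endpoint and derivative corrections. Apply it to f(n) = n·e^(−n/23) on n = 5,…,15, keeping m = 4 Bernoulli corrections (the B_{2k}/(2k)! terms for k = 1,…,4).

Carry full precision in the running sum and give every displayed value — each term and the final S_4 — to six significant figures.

The integral term ∫_5^15 x·e^(−x/23) dx = 62.8949.
Boundary: ½(f(5) + f(15)) = ½(4.02308 + 7.81368) = 5.91838.
So far: 68.8133.
Correction k=1: B_{2}/2! · (f^{(1)}(15) − f^{(1)}(5)) = 1/12 · (0.181187 − 0.629699) = -0.0373760.
Partial sum through k=1: 68.7759.
Correction k=2: B_{4}/4! · (f^{(3)}(15) − f^{(3)}(5)) = −1/720 · (0.00231193 − 0.00423238) = 2.66729e-06.
Partial sum through k=2: 68.7759.
Correction k=3: B_{6}/6! · (f^{(5)}(15) − f^{(5)}(5)) = 1/30240 · (8.09329e-06 − 1.37512e-05) = -1.87101e-10.
Partial sum through k=3: 68.7759.
Correction k=4: B_{8}/8! · (f^{(7)}(15) − f^{(7)}(5)) = −1/1209600 · (2.23369e-08 − 3.68653e-08) = 1.20109e-14.

S_4 ≈ 68.7759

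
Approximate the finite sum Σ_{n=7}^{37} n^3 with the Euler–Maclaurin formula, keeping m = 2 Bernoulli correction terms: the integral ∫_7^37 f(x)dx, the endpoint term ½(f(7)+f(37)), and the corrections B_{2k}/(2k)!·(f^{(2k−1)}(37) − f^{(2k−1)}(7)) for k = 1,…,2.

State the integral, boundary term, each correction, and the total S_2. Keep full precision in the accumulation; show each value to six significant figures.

S_2 ≈ 493768

The integral term ∫_7^37 x^3 dx = 467940.
Boundary: ½(f(7) + f(37)) = ½(343.000 + 50653.0) = 25498.0.
Running total after boundary: 493438.
Correction k=1: B_{2}/2! · (f^{(1)}(37) − f^{(1)}(7)) = 1/12 · (4107.00 − 147.000) = 330.000.
After k=1: 493768.
Correction k=2: B_{4}/4! · (f^{(3)}(37) − f^{(3)}(7)) = −1/720 · (6.00000 − 6.00000) = 0.00000.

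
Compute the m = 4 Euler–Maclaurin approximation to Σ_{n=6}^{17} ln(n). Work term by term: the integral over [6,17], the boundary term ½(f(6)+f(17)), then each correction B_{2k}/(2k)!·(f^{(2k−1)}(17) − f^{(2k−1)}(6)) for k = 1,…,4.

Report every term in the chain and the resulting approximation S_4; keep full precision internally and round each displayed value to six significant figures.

Integral: ∫_6^17 ln(x) dx = 26.4141.
Endpoint term: (f(6) + f(17))/2 = (1.79176 + 2.83321)/2 = 2.31249.
Running total after boundary: 28.7266.
Correction k=1: B_{2}/2! · (f^{(1)}(17) − f^{(1)}(6)) = 1/12 · (0.0588235 − 0.166667) = -0.00898693.
Partial sum through k=1: 28.7176.
Correction k=2: B_{4}/4! · (f^{(3)}(17) − f^{(3)}(6)) = −1/720 · (0.000407083 − 0.00925926) = 1.22947e-05.
Partial sum through k=2: 28.7176.
Correction k=3: B_{6}/6! · (f^{(5)}(17) − f^{(5)}(6)) = 1/30240 · (1.69031e-05 − 0.00308642) = -1.01505e-07.
Partial sum through k=3: 28.7176.
Correction k=4: B_{8}/8! · (f^{(7)}(17) − f^{(7)}(6)) = −1/1209600 · (1.75465e-06 − 0.00257202) = 2.12489e-09.

S_4 ≈ 28.7176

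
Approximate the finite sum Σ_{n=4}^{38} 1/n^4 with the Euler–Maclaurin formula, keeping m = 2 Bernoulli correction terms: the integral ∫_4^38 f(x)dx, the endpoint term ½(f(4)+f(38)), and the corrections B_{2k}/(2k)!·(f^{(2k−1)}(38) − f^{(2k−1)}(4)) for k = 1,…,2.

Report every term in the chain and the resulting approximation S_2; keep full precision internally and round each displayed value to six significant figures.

The integral term ∫_4^38 1/x^4 dx = 0.00520226.
½[f(4) + f(38)] = ½[0.00390625 + 4.79585e-07] = 0.00195336.
So far: 0.00715562.
k=1: B_{2}/(2)! × [f^{(1)}(38) − f^{(1)}(4)] = 1/12 × (-5.04826e-08 − (-0.00390625)) = 0.000325517.
Partial sum through k=1: 0.00748114.
k=2: B_{4}/(4)! × [f^{(3)}(38) − f^{(3)}(4)] = −1/720 × (-1.04881e-09 − (-0.00732422)) = -1.01725e-05.

S_2 ≈ 0.00747097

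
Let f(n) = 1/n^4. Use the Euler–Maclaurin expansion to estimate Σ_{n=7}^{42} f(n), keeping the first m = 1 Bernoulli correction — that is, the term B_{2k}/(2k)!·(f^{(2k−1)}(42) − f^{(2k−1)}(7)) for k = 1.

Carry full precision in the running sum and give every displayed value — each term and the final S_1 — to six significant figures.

Integral: ∫_7^42 1/x^4 dx = 0.000967318.
Boundary: ½(f(7) + f(42)) = ½(0.000416493 + 3.21368e-07) = 0.000208407.
Running total after boundary: 0.00117573.
Correction k=1: B_{2}/2! · (f^{(1)}(42) − f^{(1)}(7)) = 1/12 · (-3.06065e-08 − (-0.000237996)) = 1.98305e-05.

S_1 ≈ 0.00119556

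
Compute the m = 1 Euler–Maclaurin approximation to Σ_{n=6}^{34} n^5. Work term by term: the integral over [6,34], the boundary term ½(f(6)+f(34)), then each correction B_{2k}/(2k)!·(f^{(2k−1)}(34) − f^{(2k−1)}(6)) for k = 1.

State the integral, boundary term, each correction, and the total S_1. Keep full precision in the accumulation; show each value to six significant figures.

S_1 ≈ 2.80737e+08

The integral term ∫_6^34 x^5 dx = 2.57460e+08.
Endpoint term: (f(6) + f(34))/2 = (7776.00 + 4.54354e+07)/2 = 2.27216e+07.
Running total after boundary: 2.80181e+08.
k=1: B_{2}/(2)! × [f^{(1)}(34) − f^{(1)}(6)] = 1/12 × (6.68168e+06 − 6480.00) = 556267.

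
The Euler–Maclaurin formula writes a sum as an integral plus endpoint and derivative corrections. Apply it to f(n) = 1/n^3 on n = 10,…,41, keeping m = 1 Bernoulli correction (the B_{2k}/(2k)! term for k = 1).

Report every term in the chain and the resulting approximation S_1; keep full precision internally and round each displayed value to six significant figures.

The integral term ∫_10^41 1/x^3 dx = 0.00470256.
Endpoint term: (f(10) + f(41))/2 = (0.00100000 + 1.45094e-05)/2 = 0.000507255.
Integral + boundary = 0.00520981.
Correction k=1: B_{2}/2! · (f^{(1)}(41) − f^{(1)}(10)) = 1/12 · (-1.06166e-06 − (-0.000300000)) = 2.49115e-05.

S_1 ≈ 0.00523472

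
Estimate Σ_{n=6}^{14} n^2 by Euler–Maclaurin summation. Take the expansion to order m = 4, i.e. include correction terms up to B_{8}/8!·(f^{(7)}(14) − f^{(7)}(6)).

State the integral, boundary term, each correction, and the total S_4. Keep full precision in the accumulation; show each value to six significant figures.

∫_6^14 x^2 dx evaluates to 842.667.
Endpoint term: (f(6) + f(14))/2 = (36.0000 + 196.000)/2 = 116.000.
Running total after boundary: 958.667.
k=1: B_{2}/(2)! × [f^{(1)}(14) − f^{(1)}(6)] = 1/12 × (28.0000 − 12.0000) = 1.33333.
After k=1: 960.000.
k=2: B_{4}/(4)! × [f^{(3)}(14) − f^{(3)}(6)] = −1/720 × (0.00000 − 0.00000) = 0.00000.
After k=2: 960.000.
k=3: B_{6}/(6)! × [f^{(5)}(14) − f^{(5)}(6)] = 1/30240 × (0.00000 − 0.00000) = 0.00000.
After k=3: 960.000.
k=4: B_{8}/(8)! × [f^{(7)}(14) − f^{(7)}(6)] = −1/1209600 × (0.00000 − 0.00000) = 0.00000.

S_4 ≈ 960.000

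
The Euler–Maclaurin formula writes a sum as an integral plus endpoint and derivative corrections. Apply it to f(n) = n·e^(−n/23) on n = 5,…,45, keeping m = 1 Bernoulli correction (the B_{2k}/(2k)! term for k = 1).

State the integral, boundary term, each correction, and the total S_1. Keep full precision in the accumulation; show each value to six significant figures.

S_1 ≈ 302.230

Integral: ∫_5^45 x·e^(−x/23) dx = 297.102.
Boundary: ½(f(5) + f(45)) = ½(4.02308 + 6.36071) = 5.19190.
Integral + boundary = 302.294.
Correction k=1: B_{2}/2! · (f^{(1)}(45) − f^{(1)}(5)) = 1/12 · (-0.135204 − 0.629699) = -0.0637419.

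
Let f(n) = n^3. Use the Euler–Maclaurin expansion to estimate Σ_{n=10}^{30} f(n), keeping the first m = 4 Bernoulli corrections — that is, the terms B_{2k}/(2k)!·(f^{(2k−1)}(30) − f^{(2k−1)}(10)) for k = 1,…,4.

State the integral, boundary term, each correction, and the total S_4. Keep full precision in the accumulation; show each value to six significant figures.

The integral term ∫_10^30 x^3 dx = 200000.
½[f(10) + f(30)] = ½[1000.00 + 27000.0] = 14000.0.
So far: 214000.
Correction k=1: B_{2}/2! · (f^{(1)}(30) − f^{(1)}(10)) = 1/12 · (2700.00 − 300.000) = 200.000.
Partial sum through k=1: 214200.
Correction k=2: B_{4}/4! · (f^{(3)}(30) − f^{(3)}(10)) = −1/720 · (6.00000 − 6.00000) = 0.00000.
Partial sum through k=2: 214200.
Correction k=3: B_{6}/6! · (f^{(5)}(30) − f^{(5)}(10)) = 1/30240 · (0.00000 − 0.00000) = 0.00000.
Partial sum through k=3: 214200.
Correction k=4: B_{8}/8! · (f^{(7)}(30) − f^{(7)}(10)) = −1/1209600 · (0.00000 − 0.00000) = 0.00000.

S_4 ≈ 214200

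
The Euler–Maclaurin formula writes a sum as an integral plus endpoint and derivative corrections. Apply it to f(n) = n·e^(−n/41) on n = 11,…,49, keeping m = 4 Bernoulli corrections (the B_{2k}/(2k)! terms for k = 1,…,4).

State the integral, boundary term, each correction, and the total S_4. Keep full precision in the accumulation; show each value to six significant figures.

Integral: ∫_11^49 x·e^(−x/41) dx = 513.465.
½[f(11) + f(49)] = ½[8.41152 + 14.8307] = 11.6211.
Running total after boundary: 525.086.
k=1: B_{2}/(2)! × [f^{(1)}(49) − f^{(1)}(11)] = 1/12 × (-0.0590570 − 0.559525) = -0.0515485.
Running total after k=1: 525.034.
k=2: B_{4}/(4)! × [f^{(3)}(49) − f^{(3)}(11)] = −1/720 × (0.000324972 − 0.00124265) = 1.27455e-06.
Running total after k=2: 525.034.
k=3: B_{6}/(6)! × [f^{(5)}(49) − f^{(5)}(11)] = 1/30240 × (4.07540e-07 − 1.28046e-06) = -2.88662e-11.
Running total after k=3: 525.034.
k=4: B_{8}/(8)! × [f^{(7)}(49) − f^{(7)}(11)] = −1/1209600 × (3.69875e-10 − 1.08369e-09) = 5.90123e-16.

S_4 ≈ 525.034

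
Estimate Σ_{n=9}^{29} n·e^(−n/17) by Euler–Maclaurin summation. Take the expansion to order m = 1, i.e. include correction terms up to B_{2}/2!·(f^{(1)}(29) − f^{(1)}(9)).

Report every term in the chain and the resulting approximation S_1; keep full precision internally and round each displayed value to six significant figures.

S_1 ≈ 123.546

The integral term ∫_9^29 x·e^(−x/17) dx = 118.296.
Endpoint term: (f(9) + f(29))/2 = (5.30056 + 5.26675)/2 = 5.28366.
Running total after boundary: 123.579.
k=1: B_{2}/(2)! × [f^{(1)}(29) − f^{(1)}(9)] = 1/12 × (-0.128197 − 0.277154) = -0.0337792.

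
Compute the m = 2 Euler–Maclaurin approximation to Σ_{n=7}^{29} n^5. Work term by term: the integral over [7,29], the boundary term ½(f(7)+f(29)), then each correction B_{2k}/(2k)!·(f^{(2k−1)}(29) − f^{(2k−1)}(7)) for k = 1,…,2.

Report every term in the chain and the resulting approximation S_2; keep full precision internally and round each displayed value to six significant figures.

S_2 ≈ 1.09675e+08

The integral term ∫_7^29 x^5 dx = 9.91176e+07.
½[f(7) + f(29)] = ½[16807.0 + 2.05111e+07] = 1.02640e+07.
Running total after boundary: 1.09382e+08.
Correction k=1: B_{2}/2! · (f^{(1)}(29) − f^{(1)}(7)) = 1/12 · (3.53640e+06 − 12005.0) = 293700.
After k=1: 1.09675e+08.
Correction k=2: B_{4}/4! · (f^{(3)}(29) − f^{(3)}(7)) = −1/720 · (50460.0 − 2940.00) = -66.0000.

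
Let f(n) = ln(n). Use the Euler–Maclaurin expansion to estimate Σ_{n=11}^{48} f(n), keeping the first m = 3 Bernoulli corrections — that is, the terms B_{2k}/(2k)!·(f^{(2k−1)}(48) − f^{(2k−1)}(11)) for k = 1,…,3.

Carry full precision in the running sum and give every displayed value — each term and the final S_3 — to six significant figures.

S_3 ≈ 125.570

∫_11^48 ln(x) dx evaluates to 122.441.
Endpoint term: (f(11) + f(48))/2 = (2.39790 + 3.87120)/2 = 3.13455.
Running total after boundary: 125.575.
Correction k=1: B_{2}/2! · (f^{(1)}(48) − f^{(1)}(11)) = 1/12 · (0.0208333 − 0.0909091) = -0.00583965.
After k=1: 125.570.
Correction k=2: B_{4}/4! · (f^{(3)}(48) − f^{(3)}(11)) = −1/720 · (1.80845e-05 − 0.00150263) = 2.06187e-06.
After k=2: 125.570.
Correction k=3: B_{6}/6! · (f^{(5)}(48) − f^{(5)}(11)) = 1/30240 · (9.41901e-08 − 0.000149021) = -4.92483e-09.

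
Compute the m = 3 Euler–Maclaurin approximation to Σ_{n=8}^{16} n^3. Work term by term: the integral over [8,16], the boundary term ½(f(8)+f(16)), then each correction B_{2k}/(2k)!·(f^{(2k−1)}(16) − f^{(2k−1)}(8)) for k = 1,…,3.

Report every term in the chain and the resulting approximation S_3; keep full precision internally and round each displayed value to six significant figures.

Integral: ∫_8^16 x^3 dx = 15360.0.
½[f(8) + f(16)] = ½[512.000 + 4096.00] = 2304.00.
So far: 17664.0.
Correction k=1: B_{2}/2! · (f^{(1)}(16) − f^{(1)}(8)) = 1/12 · (768.000 − 192.000) = 48.0000.
Partial sum through k=1: 17712.0.
Correction k=2: B_{4}/4! · (f^{(3)}(16) − f^{(3)}(8)) = −1/720 · (6.00000 − 6.00000) = 0.00000.
Partial sum through k=2: 17712.0.
Correction k=3: B_{6}/6! · (f^{(5)}(16) − f^{(5)}(8)) = 1/30240 · (0.00000 − 0.00000) = 0.00000.

S_3 ≈ 17712.0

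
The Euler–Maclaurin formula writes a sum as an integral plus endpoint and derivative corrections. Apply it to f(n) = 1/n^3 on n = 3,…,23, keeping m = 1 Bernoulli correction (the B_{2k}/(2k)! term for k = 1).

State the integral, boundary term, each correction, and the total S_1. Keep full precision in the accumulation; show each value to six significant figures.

S_1 ≈ 0.0762555

The integral term ∫_3^23 1/x^3 dx = 0.0546104.
½[f(3) + f(23)] = ½[0.0370370 + 8.21895e-05] = 0.0185596.
So far: 0.0731700.
Order-1 term: 1/12 · (-1.07204e-05 − (-0.0370370)) = 0.00308553.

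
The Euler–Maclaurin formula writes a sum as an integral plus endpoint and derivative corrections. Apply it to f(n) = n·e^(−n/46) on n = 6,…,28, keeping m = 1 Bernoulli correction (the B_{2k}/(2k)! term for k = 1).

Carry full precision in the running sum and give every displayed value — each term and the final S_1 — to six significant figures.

S_1 ≈ 257.715

The integral term ∫_6^28 x·e^(−x/46) dx = 247.511.
Endpoint term: (f(6) + f(28))/2 = (5.26628 + 15.2337)/2 = 10.2500.
Integral + boundary = 257.761.
k=1: B_{2}/(2)! × [f^{(1)}(28) − f^{(1)}(6)] = 1/12 × (0.212893 − 0.763229) = -0.0458614.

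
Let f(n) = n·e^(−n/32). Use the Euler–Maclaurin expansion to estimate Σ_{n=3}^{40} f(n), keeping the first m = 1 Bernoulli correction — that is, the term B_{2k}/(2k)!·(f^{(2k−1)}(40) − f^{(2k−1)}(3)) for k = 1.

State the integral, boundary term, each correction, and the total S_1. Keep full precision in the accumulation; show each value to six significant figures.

The integral term ∫_3^40 x·e^(−x/32) dx = 359.665.
½[f(3) + f(40)] = ½[2.73153 + 11.4602] = 7.09586.
Running total after boundary: 366.760.
Order-1 term: 1/12 · (-0.0716262 − 0.825150) = -0.0747314.

S_1 ≈ 366.686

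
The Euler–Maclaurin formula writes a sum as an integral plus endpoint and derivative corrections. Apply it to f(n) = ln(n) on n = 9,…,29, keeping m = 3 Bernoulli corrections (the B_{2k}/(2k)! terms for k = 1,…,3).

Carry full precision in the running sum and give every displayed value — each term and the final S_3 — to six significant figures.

The integral term ∫_9^29 ln(x) dx = 57.8766.
Endpoint term: (f(9) + f(29))/2 = (2.19722 + 3.36730)/2 = 2.78226.
Running total after boundary: 60.6588.
Correction k=1: B_{2}/2! · (f^{(1)}(29) − f^{(1)}(9)) = 1/12 · (0.0344828 − 0.111111) = -0.00638570.
After k=1: 60.6524.
Correction k=2: B_{4}/4! · (f^{(3)}(29) − f^{(3)}(9)) = −1/720 · (8.20042e-05 − 0.00274348) = 3.69650e-06.
After k=2: 60.6524.
Correction k=3: B_{6}/6! · (f^{(5)}(29) − f^{(5)}(9)) = 1/30240 · (1.17010e-06 − 0.000406442) = -1.34019e-08.

S_3 ≈ 60.6524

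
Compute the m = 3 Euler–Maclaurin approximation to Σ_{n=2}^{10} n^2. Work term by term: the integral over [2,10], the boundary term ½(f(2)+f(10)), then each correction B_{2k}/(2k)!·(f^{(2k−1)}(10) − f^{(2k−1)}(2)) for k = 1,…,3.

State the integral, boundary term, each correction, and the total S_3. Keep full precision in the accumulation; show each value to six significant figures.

The integral term ∫_2^10 x^2 dx = 330.667.
½[f(2) + f(10)] = ½[4.00000 + 100.000] = 52.0000.
Running total after boundary: 382.667.
k=1: B_{2}/(2)! × [f^{(1)}(10) − f^{(1)}(2)] = 1/12 × (20.0000 − 4.00000) = 1.33333.
Partial sum through k=1: 384.000.
k=2: B_{4}/(4)! × [f^{(3)}(10) − f^{(3)}(2)] = −1/720 × (0.00000 − 0.00000) = 0.00000.
Partial sum through k=2: 384.000.
k=3: B_{6}/(6)! × [f^{(5)}(10) − f^{(5)}(2)] = 1/30240 × (0.00000 − 0.00000) = 0.00000.

S_3 ≈ 384.000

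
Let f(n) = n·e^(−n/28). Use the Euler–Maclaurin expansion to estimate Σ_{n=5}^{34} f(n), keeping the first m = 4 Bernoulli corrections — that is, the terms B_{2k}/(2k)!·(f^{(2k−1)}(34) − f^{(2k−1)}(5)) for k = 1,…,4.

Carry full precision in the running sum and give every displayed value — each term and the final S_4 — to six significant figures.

The integral term ∫_5^34 x·e^(−x/28) dx = 257.436.
Endpoint term: (f(5) + f(34))/2 = (4.18232 + 10.0953)/2 = 7.13884.
So far: 264.575.
Order-1 term: 1/12 · (-0.0636261 − 0.687096) = -0.0625602.
Running total after k=1: 264.513.
Order-2 term: −1/720 · (0.000676298 − 0.00301024) = 3.24158e-06.
Running total after k=2: 264.513.
Order-3 term: 1/30240 · (1.82877e-06 − 6.56132e-06) = -1.56500e-10.
Running total after k=3: 264.513.
Order-4 term: −1/1209600 · (3.56493e-09 − 1.18406e-08) = 6.84168e-15.

S_4 ≈ 264.513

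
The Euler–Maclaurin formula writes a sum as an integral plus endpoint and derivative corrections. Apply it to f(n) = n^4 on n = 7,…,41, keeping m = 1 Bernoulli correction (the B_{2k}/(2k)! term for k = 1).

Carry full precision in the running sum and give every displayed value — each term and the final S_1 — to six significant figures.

∫_7^41 x^4 dx evaluates to 2.31679e+07.
Boundary: ½(f(7) + f(41)) = ½(2401.00 + 2.82576e+06) = 1.41408e+06.
So far: 2.45820e+07.
Order-1 term: 1/12 · (275684 − 1372.00) = 22859.3.

S_1 ≈ 2.46048e+07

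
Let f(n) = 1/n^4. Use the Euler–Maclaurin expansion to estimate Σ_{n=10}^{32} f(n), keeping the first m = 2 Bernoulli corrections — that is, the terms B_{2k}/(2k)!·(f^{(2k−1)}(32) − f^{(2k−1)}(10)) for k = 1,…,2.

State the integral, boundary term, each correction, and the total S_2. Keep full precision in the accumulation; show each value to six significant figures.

Integral: ∫_10^32 1/x^4 dx = 0.000323161.
½[f(10) + f(32)] = ½[0.000100000 + 9.53674e-07] = 5.04768e-05.
Running total after boundary: 0.000373638.
Correction k=1: B_{2}/2! · (f^{(1)}(32) − f^{(1)}(10)) = 1/12 · (-1.19209e-07 − (-4.00000e-05)) = 3.32340e-06.
Partial sum through k=1: 0.000376961.
Correction k=2: B_{4}/4! · (f^{(3)}(32) − f^{(3)}(10)) = −1/720 · (-3.49246e-09 − (-1.20000e-05)) = -1.66618e-08.

S_2 ≈ 0.000376944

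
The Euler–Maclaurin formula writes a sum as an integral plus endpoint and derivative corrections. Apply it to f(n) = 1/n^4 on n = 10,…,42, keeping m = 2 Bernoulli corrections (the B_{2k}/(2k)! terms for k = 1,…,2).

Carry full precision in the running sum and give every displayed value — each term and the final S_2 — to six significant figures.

S_2 ≈ 0.000382309

Integral: ∫_10^42 1/x^4 dx = 0.000328834.
½[f(10) + f(42)] = ½[0.000100000 + 3.21368e-07] = 5.01607e-05.
Integral + boundary = 0.000378995.
k=1: B_{2}/(2)! × [f^{(1)}(42) − f^{(1)}(10)] = 1/12 × (-3.06065e-08 − (-4.00000e-05)) = 3.33078e-06.
After k=1: 0.000382326.
k=2: B_{4}/(4)! × [f^{(3)}(42) − f^{(3)}(10)] = −1/720 × (-5.20519e-10 − (-1.20000e-05)) = -1.66659e-08.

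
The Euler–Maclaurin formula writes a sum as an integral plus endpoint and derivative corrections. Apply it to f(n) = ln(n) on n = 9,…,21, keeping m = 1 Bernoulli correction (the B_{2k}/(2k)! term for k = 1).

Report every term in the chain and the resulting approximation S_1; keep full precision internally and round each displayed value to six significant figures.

S_1 ≈ 34.7755

Integral: ∫_9^21 ln(x) dx = 32.1599.
½[f(9) + f(21)] = ½[2.19722 + 3.04452] = 2.62087.
Integral + boundary = 34.7808.
Order-1 term: 1/12 · (0.0476190 − 0.111111) = -0.00529101.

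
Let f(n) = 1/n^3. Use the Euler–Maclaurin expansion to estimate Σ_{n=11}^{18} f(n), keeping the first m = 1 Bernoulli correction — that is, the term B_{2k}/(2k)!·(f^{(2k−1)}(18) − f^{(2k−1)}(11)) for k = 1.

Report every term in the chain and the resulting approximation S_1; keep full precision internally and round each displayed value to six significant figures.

Integral: ∫_11^18 1/x^3 dx = 0.00258902.
Boundary: ½(f(11) + f(18)) = ½(0.000751315 + 0.000171468) = 0.000461391.
Running total after boundary: 0.00305041.
Correction k=1: B_{2}/2! · (f^{(1)}(18) − f^{(1)}(11)) = 1/12 · (-2.85780e-05 − (-0.000204904)) = 1.46938e-05.

S_1 ≈ 0.00306511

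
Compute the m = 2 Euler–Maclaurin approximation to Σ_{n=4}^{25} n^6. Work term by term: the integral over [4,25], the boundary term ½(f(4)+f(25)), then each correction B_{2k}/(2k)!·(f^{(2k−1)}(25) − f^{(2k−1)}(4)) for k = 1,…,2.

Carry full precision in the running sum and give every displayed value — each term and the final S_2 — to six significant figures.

Integral: ∫_4^25 x^6 dx = 8.71928e+08.
½[f(4) + f(25)] = ½[4096.00 + 2.44141e+08] = 1.22072e+08.
Running total after boundary: 9.94001e+08.
k=1: B_{2}/(2)! × [f^{(1)}(25) − f^{(1)}(4)] = 1/12 × (5.85938e+07 − 6144.00) = 4.88230e+06.
Running total after k=1: 9.98883e+08.
k=2: B_{4}/(4)! × [f^{(3)}(25) − f^{(3)}(4)] = −1/720 × (1.87500e+06 − 7680.00) = -2593.50.

S_2 ≈ 9.98881e+08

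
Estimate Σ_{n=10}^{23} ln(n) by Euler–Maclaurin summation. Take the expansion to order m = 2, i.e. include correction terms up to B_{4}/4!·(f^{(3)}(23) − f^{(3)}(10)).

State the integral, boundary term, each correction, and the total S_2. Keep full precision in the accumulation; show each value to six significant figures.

S_2 ≈ 38.8048

Integral: ∫_10^23 ln(x) dx = 36.0905.
Endpoint term: (f(10) + f(23))/2 = (2.30259 + 3.13549)/2 = 2.71904.
Integral + boundary = 38.8096.
Order-1 term: 1/12 · (0.0434783 − 0.100000) = -0.00471014.
Partial sum through k=1: 38.8048.
Order-2 term: −1/720 · (0.000164379 − 0.00200000) = 2.54947e-06.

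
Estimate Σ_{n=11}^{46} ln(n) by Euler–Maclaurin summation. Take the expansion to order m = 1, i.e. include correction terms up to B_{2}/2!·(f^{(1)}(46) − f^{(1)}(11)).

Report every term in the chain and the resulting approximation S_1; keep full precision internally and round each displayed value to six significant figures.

S_1 ≈ 117.848

∫_11^46 ln(x) dx evaluates to 114.741.
½[f(11) + f(46)] = ½[2.39790 + 3.82864] = 3.11327.
Integral + boundary = 117.854.
Order-1 term: 1/12 · (0.0217391 − 0.0909091) = -0.00576416.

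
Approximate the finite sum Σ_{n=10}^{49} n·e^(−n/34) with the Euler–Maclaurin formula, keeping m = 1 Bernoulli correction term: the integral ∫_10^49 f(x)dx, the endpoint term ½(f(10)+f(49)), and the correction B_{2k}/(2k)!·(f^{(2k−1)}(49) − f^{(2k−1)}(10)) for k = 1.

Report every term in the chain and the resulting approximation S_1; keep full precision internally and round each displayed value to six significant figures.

S_1 ≈ 456.450

The integral term ∫_10^49 x·e^(−x/34) dx = 446.978.
Endpoint term: (f(10) + f(49))/2 = (7.45189 + 11.5958)/2 = 9.52385.
Running total after boundary: 456.502.
k=1: B_{2}/(2)! × [f^{(1)}(49) − f^{(1)}(10)] = 1/12 × (-0.104404 − 0.526016) = -0.0525350.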